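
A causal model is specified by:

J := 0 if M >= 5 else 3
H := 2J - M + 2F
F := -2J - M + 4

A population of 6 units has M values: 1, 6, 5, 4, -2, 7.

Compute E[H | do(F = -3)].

-6.5

Every unit gets F=-3 under the intervention. H values become -1, -12, -11, -4, 2, -13; E[H|do(F=-3)] = -6.5.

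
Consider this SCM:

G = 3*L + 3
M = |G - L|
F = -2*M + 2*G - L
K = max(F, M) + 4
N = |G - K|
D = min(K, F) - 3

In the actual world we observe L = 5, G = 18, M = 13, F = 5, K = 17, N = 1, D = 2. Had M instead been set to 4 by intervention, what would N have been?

9

The intervention breaks the incoming arrows to M: M = |G - L| no longer applies, and M = 4.
G = 3*L + 3  [with L=5]  = 18
F = -2*M + 2*G - L  [with M=4, G=18, L=5]  = 23
K = max(F, M) + 4  [with F=23, M=4]  = 27
N = |G - K|  [with G=18, K=27]  = 9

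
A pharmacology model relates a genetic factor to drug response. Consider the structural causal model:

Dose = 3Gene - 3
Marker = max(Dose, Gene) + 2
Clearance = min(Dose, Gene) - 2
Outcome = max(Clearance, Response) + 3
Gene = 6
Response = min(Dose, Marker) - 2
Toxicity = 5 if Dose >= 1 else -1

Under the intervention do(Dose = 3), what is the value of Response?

1

Under do(Dose=3), the mechanism Dose = 3Gene - 3 is discarded; Dose is fixed at 3.
Marker = max(Dose, Gene) + 2  [with Dose=3, Gene=6]  = 8
Response = min(Dose, Marker) - 2  [with Dose=3, Marker=8]  = 1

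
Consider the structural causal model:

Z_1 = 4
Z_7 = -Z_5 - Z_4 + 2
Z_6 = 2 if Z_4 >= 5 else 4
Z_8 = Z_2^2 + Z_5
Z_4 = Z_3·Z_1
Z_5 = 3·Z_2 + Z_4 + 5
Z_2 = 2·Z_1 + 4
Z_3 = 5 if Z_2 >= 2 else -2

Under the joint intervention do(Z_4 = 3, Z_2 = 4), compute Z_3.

5

Setting Z_4 = 3, Z_2 = 4 by intervention discards those variables' equations.
Z_3 = 5 if Z_2 >= 2 else -2  [with Z_2=4]  = 5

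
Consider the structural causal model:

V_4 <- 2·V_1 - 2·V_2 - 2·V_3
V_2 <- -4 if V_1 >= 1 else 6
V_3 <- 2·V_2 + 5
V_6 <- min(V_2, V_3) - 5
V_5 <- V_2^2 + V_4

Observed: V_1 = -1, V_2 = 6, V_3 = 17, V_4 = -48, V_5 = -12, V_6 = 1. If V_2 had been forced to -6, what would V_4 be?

24

Under do(V_2=-6), the mechanism V_2 <- -4 if V_1 >= 1 else 6 is discarded; V_2 is fixed at -6.
V_3 = 2·V_2 + 5  [with V_2=-6]  = -7
V_4 = 2·V_1 - 2·V_2 - 2·V_3  [with V_1=-1, V_2=-6, V_3=-7]  = 24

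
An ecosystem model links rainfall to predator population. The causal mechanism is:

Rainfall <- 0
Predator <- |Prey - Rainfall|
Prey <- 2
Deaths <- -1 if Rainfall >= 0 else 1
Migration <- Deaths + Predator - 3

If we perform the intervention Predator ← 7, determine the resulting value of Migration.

3

do(Predator=7) replaces the equation Predator <- |Prey - Rainfall| with the constant Predator = 7.
Deaths = -1 if Rainfall >= 0 else 1  [with Rainfall=0]  = -1
Migration = Deaths + Predator - 3  [with Deaths=-1, Predator=7]  = 3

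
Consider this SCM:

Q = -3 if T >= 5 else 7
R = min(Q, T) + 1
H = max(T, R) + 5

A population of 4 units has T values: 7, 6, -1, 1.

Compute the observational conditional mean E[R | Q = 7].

Observing Q=7 restricts to units where Q's equation naturally yields 7: T ∈ {-1, 1}. In that subpopulation R = 0, 2, mean 1.

1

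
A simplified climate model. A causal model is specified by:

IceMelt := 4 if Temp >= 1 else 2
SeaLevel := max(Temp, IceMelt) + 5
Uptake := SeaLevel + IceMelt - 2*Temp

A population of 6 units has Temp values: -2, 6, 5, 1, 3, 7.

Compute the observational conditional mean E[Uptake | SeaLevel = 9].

9

E[Uptake|SeaLevel=9] averages over only the 2 units with SeaLevel=9 (Temp = 1, 3): Uptake = 11, 7, mean 9.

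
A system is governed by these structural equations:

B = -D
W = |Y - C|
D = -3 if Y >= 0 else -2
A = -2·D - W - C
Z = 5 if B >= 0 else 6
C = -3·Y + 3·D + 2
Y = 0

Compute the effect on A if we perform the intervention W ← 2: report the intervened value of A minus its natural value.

Intervening sets W = 2 and removes its equation (W = |Y - C|).
D = -3 if Y >= 0 else -2  [with Y=0]  = -3
C = -3·Y + 3·D + 2  [with Y=0, D=-3]  = -7
A = -2·D - W - C  [with D=-3, W=2, C=-7]  = 11
Without intervention: D = -3 if Y >= 0 else -2  [with Y=0]  = -3; C = -3·Y + 3·D + 2  [with Y=0, D=-3]  = -7; W = |Y - C|  [with Y=0, C=-7]  = 7; A = -2·D - W - C  [with D=-3, W=7, C=-7]  = 6.
Change = 11 − 6 = 5.

5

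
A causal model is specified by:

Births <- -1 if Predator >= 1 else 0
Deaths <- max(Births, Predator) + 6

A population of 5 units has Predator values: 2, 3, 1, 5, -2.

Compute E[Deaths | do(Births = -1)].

The intervention sets Births=-1 in all 5 units regardless of Predator. Recomputing Deaths per unit gives 8, 9, 7, 11, 5; average 8.

8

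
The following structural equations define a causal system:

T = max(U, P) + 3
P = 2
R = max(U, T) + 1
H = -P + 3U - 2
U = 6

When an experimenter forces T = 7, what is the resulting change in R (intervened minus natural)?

The intervention breaks the incoming arrows to T: T = max(U, P) + 3 no longer applies, and T = 7.
R = max(U, T) + 1  [with U=6, T=7]  = 8
Without intervention: T = max(U, P) + 3  [with U=6, P=2]  = 9; R = max(U, T) + 1  [with U=6, T=9]  = 10.
Change = 8 − 10 = -2.

-2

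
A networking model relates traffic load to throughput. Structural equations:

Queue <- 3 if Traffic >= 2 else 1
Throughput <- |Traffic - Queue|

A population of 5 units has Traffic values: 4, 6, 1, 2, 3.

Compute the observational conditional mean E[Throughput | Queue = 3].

Conditioning on Queue=3 selects the 4 unit(s) with Traffic ∈ {4, 6, 2, 3}. Their Throughput values: 1, 3, 1, 0. Mean = 1.25.

1.25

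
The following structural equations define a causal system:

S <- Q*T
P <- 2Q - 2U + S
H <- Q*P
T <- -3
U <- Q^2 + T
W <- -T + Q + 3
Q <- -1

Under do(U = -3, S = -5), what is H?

1

The joint intervention fixes U = -3, S = -5, removing each variable's own equation.
P = 2Q - 2U + S  [with Q=-1, U=-3, S=-5]  = -1
H = Q*P  [with Q=-1, P=-1]  = 1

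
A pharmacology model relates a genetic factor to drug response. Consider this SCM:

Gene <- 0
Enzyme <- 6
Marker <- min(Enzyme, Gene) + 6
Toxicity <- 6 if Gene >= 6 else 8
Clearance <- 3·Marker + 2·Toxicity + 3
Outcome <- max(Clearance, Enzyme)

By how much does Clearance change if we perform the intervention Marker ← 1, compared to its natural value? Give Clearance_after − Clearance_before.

do(Marker=1) replaces the equation Marker <- min(Enzyme, Gene) + 6 with the constant Marker = 1.
Toxicity = 6 if Gene >= 6 else 8  [with Gene=0]  = 8
Clearance = 3·Marker + 2·Toxicity + 3  [with Marker=1, Toxicity=8]  = 22
Without intervention: Marker = min(Enzyme, Gene) + 6  [with Enzyme=6, Gene=0]  = 6; Toxicity = 6 if Gene >= 6 else 8  [with Gene=0]  = 8; Clearance = 3·Marker + 2·Toxicity + 3  [with Marker=6, Toxicity=8]  = 37.
Change = 22 − 37 = -15.

-15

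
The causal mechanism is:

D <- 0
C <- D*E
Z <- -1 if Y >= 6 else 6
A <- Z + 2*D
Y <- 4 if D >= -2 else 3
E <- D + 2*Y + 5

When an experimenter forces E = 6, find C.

The intervention breaks the incoming arrows to E: E <- D + 2*Y + 5 no longer applies, and E = 6.
C = D*E  [with D=0, E=6]  = 0

0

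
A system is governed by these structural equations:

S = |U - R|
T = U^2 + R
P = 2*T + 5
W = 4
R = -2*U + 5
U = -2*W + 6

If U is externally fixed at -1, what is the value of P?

21

Under do(U=-1), the mechanism U = -2*W + 6 is discarded; U is fixed at -1.
R = -2*U + 5  [with U=-1]  = 7
T = U^2 + R  [with U=-1, R=7]  = 8
P = 2*T + 5  [with T=8]  = 21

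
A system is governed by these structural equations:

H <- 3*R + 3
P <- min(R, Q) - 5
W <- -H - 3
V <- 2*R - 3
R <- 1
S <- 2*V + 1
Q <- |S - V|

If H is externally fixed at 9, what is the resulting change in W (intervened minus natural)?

Under do(H=9), the mechanism H <- 3*R + 3 is discarded; H is fixed at 9.
W = -H - 3  [with H=9]  = -12
Without intervention: H = 3*R + 3  [with R=1]  = 6; W = -H - 3  [with H=6]  = -9.
Change = -12 − (-9) = -3.

-3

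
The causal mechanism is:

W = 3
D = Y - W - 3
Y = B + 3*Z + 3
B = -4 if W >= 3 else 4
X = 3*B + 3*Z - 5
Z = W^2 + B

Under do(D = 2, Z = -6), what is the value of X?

-35

Under do(D = 2, Z = -6), each intervened variable's structural equation is replaced by its fixed value.
B = -4 if W >= 3 else 4  [with W=3]  = -4
X = 3*B + 3*Z - 5  [with B=-4, Z=-6]  = -35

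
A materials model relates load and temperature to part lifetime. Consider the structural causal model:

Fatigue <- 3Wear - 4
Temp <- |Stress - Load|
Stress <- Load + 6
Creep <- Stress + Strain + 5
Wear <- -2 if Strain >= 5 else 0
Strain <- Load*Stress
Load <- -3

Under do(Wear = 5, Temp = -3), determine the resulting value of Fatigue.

11

Under do(Wear = 5, Temp = -3), each intervened variable's structural equation is replaced by its fixed value.
Fatigue = 3Wear - 4  [with Wear=5]  = 11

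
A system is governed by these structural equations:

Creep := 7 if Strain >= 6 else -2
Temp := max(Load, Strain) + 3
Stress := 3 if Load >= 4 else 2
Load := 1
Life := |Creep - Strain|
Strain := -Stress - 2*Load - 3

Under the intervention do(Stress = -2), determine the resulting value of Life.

Under do(Stress=-2), the mechanism Stress := 3 if Load >= 4 else 2 is discarded; Stress is fixed at -2.
Strain = -Stress - 2*Load - 3  [with Stress=-2, Load=1]  = -3
Creep = 7 if Strain >= 6 else -2  [with Strain=-3]  = -2
Life = |Creep - Strain|  [with Creep=-2, Strain=-3]  = 1

1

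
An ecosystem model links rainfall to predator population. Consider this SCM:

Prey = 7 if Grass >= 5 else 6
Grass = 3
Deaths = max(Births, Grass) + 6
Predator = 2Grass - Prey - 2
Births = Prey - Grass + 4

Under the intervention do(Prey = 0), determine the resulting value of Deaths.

do(Prey=0) replaces the equation Prey = 7 if Grass >= 5 else 6 with the constant Prey = 0.
Births = Prey - Grass + 4  [with Prey=0, Grass=3]  = 1
Deaths = max(Births, Grass) + 6  [with Births=1, Grass=3]  = 9

9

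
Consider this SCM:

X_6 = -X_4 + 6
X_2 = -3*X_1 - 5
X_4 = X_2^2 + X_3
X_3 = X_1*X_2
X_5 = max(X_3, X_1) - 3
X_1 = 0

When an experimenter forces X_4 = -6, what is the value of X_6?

12

Under do(X_4=-6), the mechanism X_4 = X_2^2 + X_3 is discarded; X_4 is fixed at -6.
X_6 = -X_4 + 6  [with X_4=-6]  = 12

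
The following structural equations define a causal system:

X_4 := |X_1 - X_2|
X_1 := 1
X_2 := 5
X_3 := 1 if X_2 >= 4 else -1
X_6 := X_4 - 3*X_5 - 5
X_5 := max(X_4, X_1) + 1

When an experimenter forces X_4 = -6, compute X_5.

Intervening sets X_4 = -6 and removes its equation (X_4 := |X_1 - X_2|).
X_5 = max(X_4, X_1) + 1  [with X_4=-6, X_1=1]  = 2

2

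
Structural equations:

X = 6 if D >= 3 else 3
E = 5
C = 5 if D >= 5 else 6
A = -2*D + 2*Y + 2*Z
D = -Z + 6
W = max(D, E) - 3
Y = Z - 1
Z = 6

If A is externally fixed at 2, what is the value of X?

3

Intervening sets A = 2 and removes its equation (A = -2*D + 2*Y + 2*Z).
X is not downstream of the intervention, so its value is determined by the original equations.
D = -Z + 6  [with Z=6]  = 0
X = 6 if D >= 3 else 3  [with D=0]  = 3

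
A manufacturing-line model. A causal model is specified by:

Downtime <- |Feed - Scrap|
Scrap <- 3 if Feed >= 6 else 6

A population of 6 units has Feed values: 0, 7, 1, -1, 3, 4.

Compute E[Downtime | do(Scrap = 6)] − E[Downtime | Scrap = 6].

-0.6

do(Scrap=6) breaks Scrap's dependence on Feed. With Scrap=6 fixed, Downtime across the units is 6, 1, 5, 7, 3, 2, mean 4.
Observing Scrap=6 restricts to units where Scrap's equation naturally yields 6: Feed ∈ {0, 1, -1, 3, 4}. In that subpopulation Downtime = 6, 5, 7, 3, 2, mean 4.6.
Difference = 4 − 4.6 = -0.6.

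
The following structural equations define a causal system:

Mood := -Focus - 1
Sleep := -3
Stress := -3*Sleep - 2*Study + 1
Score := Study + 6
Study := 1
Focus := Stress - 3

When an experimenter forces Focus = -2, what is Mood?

1

Under do(Focus=-2), the mechanism Focus := Stress - 3 is discarded; Focus is fixed at -2.
Mood = -Focus - 1  [with Focus=-2]  = 1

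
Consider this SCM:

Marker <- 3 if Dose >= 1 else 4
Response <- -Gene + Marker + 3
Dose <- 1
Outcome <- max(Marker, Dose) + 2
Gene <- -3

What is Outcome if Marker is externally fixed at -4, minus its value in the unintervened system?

do(Marker=-4) replaces the equation Marker <- 3 if Dose >= 1 else 4 with the constant Marker = -4.
Outcome = max(Marker, Dose) + 2  [with Marker=-4, Dose=1]  = 3
Without intervention: Marker = 3 if Dose >= 1 else 4  [with Dose=1]  = 3; Outcome = max(Marker, Dose) + 2  [with Marker=3, Dose=1]  = 5.
Change = 3 − 5 = -2.

-2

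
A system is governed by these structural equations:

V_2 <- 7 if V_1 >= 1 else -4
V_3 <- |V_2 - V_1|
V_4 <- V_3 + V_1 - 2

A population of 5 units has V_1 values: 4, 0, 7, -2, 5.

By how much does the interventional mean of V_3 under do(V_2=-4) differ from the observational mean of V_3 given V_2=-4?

3.8

Under do(V_2=-4), V_2's equation is replaced by V_2=-4 for every unit. Per-unit V_3: 8, 4, 11, 2, 9. Mean = 6.8.
Observing V_2=-4 restricts to units where V_2's equation naturally yields -4: V_1 ∈ {0, -2}. In that subpopulation V_3 = 4, 2, mean 3.
Difference = 6.8 − 3 = 3.8.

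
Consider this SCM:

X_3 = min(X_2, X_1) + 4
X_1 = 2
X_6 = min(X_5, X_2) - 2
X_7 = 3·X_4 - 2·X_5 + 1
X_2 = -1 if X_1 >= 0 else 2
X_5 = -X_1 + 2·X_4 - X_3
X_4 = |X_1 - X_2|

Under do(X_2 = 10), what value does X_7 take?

9

Under do(X_2=10), the mechanism X_2 = -1 if X_1 >= 0 else 2 is discarded; X_2 is fixed at 10.
X_3 = min(X_2, X_1) + 4  [with X_2=10, X_1=2]  = 6
X_4 = |X_1 - X_2|  [with X_1=2, X_2=10]  = 8
X_5 = -X_1 + 2·X_4 - X_3  [with X_1=2, X_4=8, X_3=6]  = 8
X_7 = 3·X_4 - 2·X_5 + 1  [with X_4=8, X_5=8]  = 9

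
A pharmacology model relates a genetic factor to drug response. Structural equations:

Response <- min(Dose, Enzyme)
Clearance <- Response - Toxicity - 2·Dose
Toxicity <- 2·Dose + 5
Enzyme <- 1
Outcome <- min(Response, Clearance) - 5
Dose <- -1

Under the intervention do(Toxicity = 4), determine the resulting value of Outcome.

-8

Under do(Toxicity=4), the mechanism Toxicity <- 2·Dose + 5 is discarded; Toxicity is fixed at 4.
Response = min(Dose, Enzyme)  [with Dose=-1, Enzyme=1]  = -1
Clearance = Response - Toxicity - 2·Dose  [with Response=-1, Toxicity=4, Dose=-1]  = -3
Outcome = min(Response, Clearance) - 5  [with Response=-1, Clearance=-3]  = -8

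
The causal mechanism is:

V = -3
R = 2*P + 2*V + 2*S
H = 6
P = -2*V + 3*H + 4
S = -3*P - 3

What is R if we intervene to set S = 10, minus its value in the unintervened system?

Intervening sets S = 10 and removes its equation (S = -3*P - 3).
P = -2*V + 3*H + 4  [with V=-3, H=6]  = 28
R = 2*P + 2*V + 2*S  [with P=28, V=-3, S=10]  = 70
Without intervention: P = -2*V + 3*H + 4  [with V=-3, H=6]  = 28; S = -3*P - 3  [with P=28]  = -87; R = 2*P + 2*V + 2*S  [with P=28, V=-3, S=-87]  = -124.
Change = 70 − (-124) = 194.

194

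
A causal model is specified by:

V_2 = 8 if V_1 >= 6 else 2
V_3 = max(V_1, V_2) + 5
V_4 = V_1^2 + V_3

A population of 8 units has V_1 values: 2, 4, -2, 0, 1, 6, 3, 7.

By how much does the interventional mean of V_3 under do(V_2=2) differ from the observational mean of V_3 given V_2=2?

The intervention sets V_2=2 in all 8 units regardless of V_1. Recomputing V_3 per unit gives 7, 9, 7, 7, 7, 11, 8, 12; average 8.5.
Observing V_2=2 restricts to units where V_2's equation naturally yields 2: V_1 ∈ {2, 4, -2, 0, 1, 3}. In that subpopulation V_3 = 7, 9, 7, 7, 7, 8, mean 7.5.
Difference = 8.5 − 7.5 = 1.

1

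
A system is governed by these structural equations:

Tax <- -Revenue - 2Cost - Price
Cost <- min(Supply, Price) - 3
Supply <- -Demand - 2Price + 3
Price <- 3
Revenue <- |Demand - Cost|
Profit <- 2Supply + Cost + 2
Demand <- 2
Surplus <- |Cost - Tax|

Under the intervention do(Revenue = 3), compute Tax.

The intervention breaks the incoming arrows to Revenue: Revenue <- |Demand - Cost| no longer applies, and Revenue = 3.
Supply = -Demand - 2Price + 3  [with Demand=2, Price=3]  = -5
Cost = min(Supply, Price) - 3  [with Supply=-5, Price=3]  = -8
Tax = -Revenue - 2Cost - Price  [with Revenue=3, Cost=-8, Price=3]  = 10

10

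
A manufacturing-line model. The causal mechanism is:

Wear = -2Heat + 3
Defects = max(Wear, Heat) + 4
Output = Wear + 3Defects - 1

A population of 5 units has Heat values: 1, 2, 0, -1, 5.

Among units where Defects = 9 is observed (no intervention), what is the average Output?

E[Output|Defects=9] averages over only the 2 units with Defects=9 (Heat = -1, 5): Output = 31, 19, mean 25.

25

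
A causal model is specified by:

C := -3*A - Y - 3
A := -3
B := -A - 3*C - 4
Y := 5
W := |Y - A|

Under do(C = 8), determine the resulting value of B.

-25

The intervention breaks the incoming arrows to C: C := -3*A - Y - 3 no longer applies, and C = 8.
B = -A - 3*C - 4  [with A=-3, C=8]  = -25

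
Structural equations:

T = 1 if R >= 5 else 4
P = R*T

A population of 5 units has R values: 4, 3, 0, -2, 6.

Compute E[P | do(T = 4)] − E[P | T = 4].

Every unit gets T=4 under the intervention. P values become 16, 12, 0, -8, 24; E[P|do(T=4)] = 8.8.
E[P|T=4] averages over only the 4 units with T=4 (R = 4, 3, 0, -2): P = 16, 12, 0, -8, mean 5.
Difference = 8.8 − 5 = 3.8.

3.8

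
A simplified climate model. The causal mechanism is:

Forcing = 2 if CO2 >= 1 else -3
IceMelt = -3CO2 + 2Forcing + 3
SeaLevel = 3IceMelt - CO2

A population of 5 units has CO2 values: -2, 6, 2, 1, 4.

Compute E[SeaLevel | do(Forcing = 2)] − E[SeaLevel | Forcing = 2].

Under do(Forcing=2), Forcing's equation is replaced by Forcing=2 for every unit. Per-unit SeaLevel: 41, -39, 1, 11, -19. Mean = -1.
Conditioning on Forcing=2 selects the 4 unit(s) with CO2 ∈ {6, 2, 1, 4}. Their SeaLevel values: -39, 1, 11, -19. Mean = -11.5.
Difference = -1 − (-11.5) = 10.5.

10.5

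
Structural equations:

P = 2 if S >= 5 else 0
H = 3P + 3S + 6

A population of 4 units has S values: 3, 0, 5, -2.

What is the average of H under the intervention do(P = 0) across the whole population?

The intervention sets P=0 in all 4 units regardless of S. Recomputing H per unit gives 15, 6, 21, 0; average 10.5.

10.5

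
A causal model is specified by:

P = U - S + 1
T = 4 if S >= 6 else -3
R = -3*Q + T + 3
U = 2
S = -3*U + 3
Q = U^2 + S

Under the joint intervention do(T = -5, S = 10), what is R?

The joint intervention fixes T = -5, S = 10, removing each variable's own equation.
Q = U^2 + S  [with U=2, S=10]  = 14
R = -3*Q + T + 3  [with Q=14, T=-5]  = -44

-44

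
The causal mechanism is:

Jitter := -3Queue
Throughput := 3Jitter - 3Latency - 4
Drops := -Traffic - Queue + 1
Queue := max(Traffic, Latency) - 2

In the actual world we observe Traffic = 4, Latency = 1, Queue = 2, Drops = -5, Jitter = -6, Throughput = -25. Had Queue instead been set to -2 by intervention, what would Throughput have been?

The intervention breaks the incoming arrows to Queue: Queue := max(Traffic, Latency) - 2 no longer applies, and Queue = -2.
Jitter = -3Queue  [with Queue=-2]  = 6
Throughput = 3Jitter - 3Latency - 4  [with Jitter=6, Latency=1]  = 11

11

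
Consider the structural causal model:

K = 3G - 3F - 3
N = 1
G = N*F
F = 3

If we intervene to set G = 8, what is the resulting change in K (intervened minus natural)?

The intervention breaks the incoming arrows to G: G = N*F no longer applies, and G = 8.
K = 3G - 3F - 3  [with G=8, F=3]  = 12
Without intervention: G = N*F  [with N=1, F=3]  = 3; K = 3G - 3F - 3  [with G=3, F=3]  = -3.
Change = 12 − (-3) = 15.

15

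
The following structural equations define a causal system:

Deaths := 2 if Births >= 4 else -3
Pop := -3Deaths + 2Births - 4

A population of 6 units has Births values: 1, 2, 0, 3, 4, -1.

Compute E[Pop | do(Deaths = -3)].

The intervention sets Deaths=-3 in all 6 units regardless of Births. Recomputing Pop per unit gives 7, 9, 5, 11, 13, 3; average 8.

8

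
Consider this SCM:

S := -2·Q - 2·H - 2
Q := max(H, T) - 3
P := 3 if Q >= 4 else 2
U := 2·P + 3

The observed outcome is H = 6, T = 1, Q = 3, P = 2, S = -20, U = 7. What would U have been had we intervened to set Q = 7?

The intervention breaks the incoming arrows to Q: Q := max(H, T) - 3 no longer applies, and Q = 7.
P = 3 if Q >= 4 else 2  [with Q=7]  = 3
U = 2·P + 3  [with P=3]  = 9

9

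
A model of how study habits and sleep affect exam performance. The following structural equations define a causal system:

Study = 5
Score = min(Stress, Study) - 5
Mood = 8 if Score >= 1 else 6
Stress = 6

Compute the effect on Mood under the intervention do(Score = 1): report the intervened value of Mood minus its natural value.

The intervention breaks the incoming arrows to Score: Score = min(Stress, Study) - 5 no longer applies, and Score = 1.
Mood = 8 if Score >= 1 else 6  [with Score=1]  = 8
Without intervention: Score = min(Stress, Study) - 5  [with Stress=6, Study=5]  = 0; Mood = 8 if Score >= 1 else 6  [with Score=0]  = 6.
Change = 8 − 6 = 2.

2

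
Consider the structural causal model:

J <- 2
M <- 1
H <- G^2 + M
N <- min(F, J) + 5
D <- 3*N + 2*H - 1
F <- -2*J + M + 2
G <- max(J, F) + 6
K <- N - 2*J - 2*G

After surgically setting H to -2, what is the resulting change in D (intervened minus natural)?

-134

do(H=-2) replaces the equation H <- G^2 + M with the constant H = -2.
F = -2*J + M + 2  [with J=2, M=1]  = -1
N = min(F, J) + 5  [with F=-1, J=2]  = 4
D = 3*N + 2*H - 1  [with N=4, H=-2]  = 7
Without intervention: F = -2*J + M + 2  [with J=2, M=1]  = -1; N = min(F, J) + 5  [with F=-1, J=2]  = 4; G = max(J, F) + 6  [with J=2, F=-1]  = 8; H = G^2 + M  [with G=8, M=1]  = 65; D = 3*N + 2*H - 1  [with N=4, H=65]  = 141.
Change = 7 − 141 = -134.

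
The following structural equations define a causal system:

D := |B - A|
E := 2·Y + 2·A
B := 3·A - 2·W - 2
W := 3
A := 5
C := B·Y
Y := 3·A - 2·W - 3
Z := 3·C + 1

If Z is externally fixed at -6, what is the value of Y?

6

Under do(Z=-6), the mechanism Z := 3·C + 1 is discarded; Z is fixed at -6.
No directed path runs from Z to Y, so Y keeps its natural value.
Y = 3·A - 2·W - 3  [with A=5, W=3]  = 6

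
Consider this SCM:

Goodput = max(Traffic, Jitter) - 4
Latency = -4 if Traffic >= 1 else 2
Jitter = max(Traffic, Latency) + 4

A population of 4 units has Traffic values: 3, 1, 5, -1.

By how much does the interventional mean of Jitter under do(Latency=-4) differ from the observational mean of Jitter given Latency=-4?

Under do(Latency=-4), Latency's equation is replaced by Latency=-4 for every unit. Per-unit Jitter: 7, 5, 9, 3. Mean = 6.
Observing Latency=-4 restricts to units where Latency's equation naturally yields -4: Traffic ∈ {3, 1, 5}. In that subpopulation Jitter = 7, 5, 9, mean 7.
Difference = 6 − 7 = -1.

-1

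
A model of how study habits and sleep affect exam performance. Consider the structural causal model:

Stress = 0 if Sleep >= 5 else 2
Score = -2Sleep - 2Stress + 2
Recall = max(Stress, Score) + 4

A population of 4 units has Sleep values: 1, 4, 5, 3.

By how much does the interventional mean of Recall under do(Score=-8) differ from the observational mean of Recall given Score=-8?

The intervention sets Score=-8 in all 4 units regardless of Sleep. Recomputing Recall per unit gives 6, 6, 4, 6; average 5.5.
E[Recall|Score=-8] averages over only the 2 units with Score=-8 (Sleep = 5, 3): Recall = 4, 6, mean 5.
Difference = 5.5 − 5 = 0.5.

0.5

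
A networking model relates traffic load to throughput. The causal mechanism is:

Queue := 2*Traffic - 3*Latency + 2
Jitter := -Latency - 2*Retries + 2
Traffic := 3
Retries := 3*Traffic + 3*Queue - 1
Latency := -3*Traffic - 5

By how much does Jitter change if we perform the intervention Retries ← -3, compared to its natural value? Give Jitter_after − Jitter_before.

Intervening sets Retries = -3 and removes its equation (Retries := 3*Traffic + 3*Queue - 1).
Latency = -3*Traffic - 5  [with Traffic=3]  = -14
Jitter = -Latency - 2*Retries + 2  [with Latency=-14, Retries=-3]  = 22
Without intervention: Latency = -3*Traffic - 5  [with Traffic=3]  = -14; Queue = 2*Traffic - 3*Latency + 2  [with Traffic=3, Latency=-14]  = 50; Retries = 3*Traffic + 3*Queue - 1  [with Traffic=3, Queue=50]  = 158; Jitter = -Latency - 2*Retries + 2  [with Latency=-14, Retries=158]  = -300.
Change = 22 − (-300) = 322.

322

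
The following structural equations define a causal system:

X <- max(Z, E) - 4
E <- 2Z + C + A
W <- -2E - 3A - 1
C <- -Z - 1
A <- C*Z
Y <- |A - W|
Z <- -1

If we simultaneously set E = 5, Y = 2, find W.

Setting E = 5, Y = 2 by intervention discards those variables' equations.
C = -Z - 1  [with Z=-1]  = 0
A = C*Z  [with C=0, Z=-1]  = 0
W = -2E - 3A - 1  [with E=5, A=0]  = -11

-11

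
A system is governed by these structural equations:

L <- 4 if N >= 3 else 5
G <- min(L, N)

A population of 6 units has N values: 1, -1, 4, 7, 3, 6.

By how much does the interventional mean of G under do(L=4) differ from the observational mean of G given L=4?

-1.25

The intervention sets L=4 in all 6 units regardless of N. Recomputing G per unit gives 1, -1, 4, 4, 3, 4; average 2.5.
E[G|L=4] averages over only the 4 units with L=4 (N = 4, 7, 3, 6): G = 4, 4, 3, 4, mean 3.75.
Difference = 2.5 − 3.75 = -1.25.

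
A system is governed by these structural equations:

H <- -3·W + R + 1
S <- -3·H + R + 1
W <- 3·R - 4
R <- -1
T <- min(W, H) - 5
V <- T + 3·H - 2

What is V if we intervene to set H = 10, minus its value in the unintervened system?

-33

The intervention breaks the incoming arrows to H: H <- -3·W + R + 1 no longer applies, and H = 10.
W = 3·R - 4  [with R=-1]  = -7
T = min(W, H) - 5  [with W=-7, H=10]  = -12
V = T + 3·H - 2  [with T=-12, H=10]  = 16
Without intervention: W = 3·R - 4  [with R=-1]  = -7; H = -3·W + R + 1  [with W=-7, R=-1]  = 21; T = min(W, H) - 5  [with W=-7, H=21]  = -12; V = T + 3·H - 2  [with T=-12, H=21]  = 49.
Change = 16 − 49 = -33.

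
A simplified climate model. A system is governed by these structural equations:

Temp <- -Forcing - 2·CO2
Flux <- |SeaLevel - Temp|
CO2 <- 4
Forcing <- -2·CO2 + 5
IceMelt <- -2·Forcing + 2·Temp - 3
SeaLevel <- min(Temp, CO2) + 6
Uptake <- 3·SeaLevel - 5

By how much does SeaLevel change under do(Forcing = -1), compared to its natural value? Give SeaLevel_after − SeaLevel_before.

do(Forcing=-1) replaces the equation Forcing <- -2·CO2 + 5 with the constant Forcing = -1.
Temp = -Forcing - 2·CO2  [with Forcing=-1, CO2=4]  = -7
SeaLevel = min(Temp, CO2) + 6  [with Temp=-7, CO2=4]  = -1
Without intervention: Forcing = -2·CO2 + 5  [with CO2=4]  = -3; Temp = -Forcing - 2·CO2  [with Forcing=-3, CO2=4]  = -5; SeaLevel = min(Temp, CO2) + 6  [with Temp=-5, CO2=4]  = 1.
Change = -1 − 1 = -2.

-2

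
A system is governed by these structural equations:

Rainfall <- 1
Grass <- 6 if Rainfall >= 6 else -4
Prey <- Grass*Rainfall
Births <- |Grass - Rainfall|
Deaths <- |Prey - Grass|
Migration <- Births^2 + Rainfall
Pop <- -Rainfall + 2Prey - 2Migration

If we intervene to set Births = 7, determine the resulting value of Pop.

-109

The intervention breaks the incoming arrows to Births: Births <- |Grass - Rainfall| no longer applies, and Births = 7.
Grass = 6 if Rainfall >= 6 else -4  [with Rainfall=1]  = -4
Prey = Grass*Rainfall  [with Grass=-4, Rainfall=1]  = -4
Migration = Births^2 + Rainfall  [with Births=7, Rainfall=1]  = 50
Pop = -Rainfall + 2Prey - 2Migration  [with Rainfall=1, Prey=-4, Migration=50]  = -109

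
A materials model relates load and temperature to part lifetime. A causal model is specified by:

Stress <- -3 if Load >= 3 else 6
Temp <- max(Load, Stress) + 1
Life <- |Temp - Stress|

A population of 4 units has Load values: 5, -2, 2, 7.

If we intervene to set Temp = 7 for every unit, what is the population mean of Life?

Under do(Temp=7), Temp's equation is replaced by Temp=7 for every unit. Per-unit Life: 10, 1, 1, 10. Mean = 5.5.

5.5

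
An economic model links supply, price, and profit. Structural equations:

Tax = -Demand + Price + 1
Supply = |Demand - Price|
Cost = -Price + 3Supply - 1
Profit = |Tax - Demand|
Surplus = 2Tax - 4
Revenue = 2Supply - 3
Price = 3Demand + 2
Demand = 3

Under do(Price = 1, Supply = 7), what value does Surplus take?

The joint intervention fixes Price = 1, Supply = 7, removing each variable's own equation.
Tax = -Demand + Price + 1  [with Demand=3, Price=1]  = -1
Surplus = 2Tax - 4  [with Tax=-1]  = -6

-6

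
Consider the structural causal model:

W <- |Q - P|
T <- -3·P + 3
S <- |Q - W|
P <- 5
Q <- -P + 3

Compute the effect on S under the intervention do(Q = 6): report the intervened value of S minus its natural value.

Under do(Q=6), the mechanism Q <- -P + 3 is discarded; Q is fixed at 6.
W = |Q - P|  [with Q=6, P=5]  = 1
S = |Q - W|  [with Q=6, W=1]  = 5
Without intervention: Q = -P + 3  [with P=5]  = -2; W = |Q - P|  [with Q=-2, P=5]  = 7; S = |Q - W|  [with Q=-2, W=7]  = 9.
Change = 5 − 9 = -4.

-4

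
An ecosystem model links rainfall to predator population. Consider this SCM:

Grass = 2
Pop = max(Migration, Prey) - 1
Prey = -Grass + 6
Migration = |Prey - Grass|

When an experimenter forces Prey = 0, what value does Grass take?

Under do(Prey=0), the mechanism Prey = -Grass + 6 is discarded; Prey is fixed at 0.
Grass is not downstream of the intervention, so its value is determined by the original equations.

2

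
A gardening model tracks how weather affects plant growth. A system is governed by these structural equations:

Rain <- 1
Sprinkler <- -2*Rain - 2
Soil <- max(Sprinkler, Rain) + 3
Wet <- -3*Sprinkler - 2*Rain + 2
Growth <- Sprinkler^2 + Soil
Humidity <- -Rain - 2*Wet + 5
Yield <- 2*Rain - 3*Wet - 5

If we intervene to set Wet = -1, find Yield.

0

The intervention breaks the incoming arrows to Wet: Wet <- -3*Sprinkler - 2*Rain + 2 no longer applies, and Wet = -1.
Yield = 2*Rain - 3*Wet - 5  [with Rain=1, Wet=-1]  = 0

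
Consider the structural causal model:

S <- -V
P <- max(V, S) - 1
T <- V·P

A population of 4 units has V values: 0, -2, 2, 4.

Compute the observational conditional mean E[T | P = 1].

Observing P=1 restricts to units where P's equation naturally yields 1: V ∈ {-2, 2}. In that subpopulation T = -2, 2, mean 0.

0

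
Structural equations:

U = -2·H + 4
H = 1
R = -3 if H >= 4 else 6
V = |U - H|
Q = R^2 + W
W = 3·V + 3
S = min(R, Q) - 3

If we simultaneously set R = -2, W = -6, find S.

-5

Setting R = -2, W = -6 by intervention discards those variables' equations.
Q = R^2 + W  [with R=-2, W=-6]  = -2
S = min(R, Q) - 3  [with R=-2, Q=-2]  = -5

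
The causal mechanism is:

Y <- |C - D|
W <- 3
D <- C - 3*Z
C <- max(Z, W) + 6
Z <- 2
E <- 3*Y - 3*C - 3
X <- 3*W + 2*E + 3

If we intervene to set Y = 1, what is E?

-27

The intervention breaks the incoming arrows to Y: Y <- |C - D| no longer applies, and Y = 1.
C = max(Z, W) + 6  [with Z=2, W=3]  = 9
E = 3*Y - 3*C - 3  [with Y=1, C=9]  = -27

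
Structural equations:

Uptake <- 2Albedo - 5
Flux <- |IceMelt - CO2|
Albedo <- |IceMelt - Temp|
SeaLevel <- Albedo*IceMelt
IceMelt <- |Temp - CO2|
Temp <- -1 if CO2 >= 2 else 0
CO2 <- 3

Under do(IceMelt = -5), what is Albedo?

4

The intervention breaks the incoming arrows to IceMelt: IceMelt <- |Temp - CO2| no longer applies, and IceMelt = -5.
Temp = -1 if CO2 >= 2 else 0  [with CO2=3]  = -1
Albedo = |IceMelt - Temp|  [with IceMelt=-5, Temp=-1]  = 4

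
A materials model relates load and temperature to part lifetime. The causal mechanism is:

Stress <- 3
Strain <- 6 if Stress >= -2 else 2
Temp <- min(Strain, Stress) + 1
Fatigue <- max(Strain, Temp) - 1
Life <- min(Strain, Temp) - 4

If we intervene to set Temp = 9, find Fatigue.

The intervention breaks the incoming arrows to Temp: Temp <- min(Strain, Stress) + 1 no longer applies, and Temp = 9.
Strain = 6 if Stress >= -2 else 2  [with Stress=3]  = 6
Fatigue = max(Strain, Temp) - 1  [with Strain=6, Temp=9]  = 8

8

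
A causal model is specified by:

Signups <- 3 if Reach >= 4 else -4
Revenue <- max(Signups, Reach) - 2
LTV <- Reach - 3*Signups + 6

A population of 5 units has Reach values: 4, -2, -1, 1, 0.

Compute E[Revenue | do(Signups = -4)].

Every unit gets Signups=-4 under the intervention. Revenue values become 2, -4, -3, -1, -2; E[Revenue|do(Signups=-4)] = -1.6.

-1.6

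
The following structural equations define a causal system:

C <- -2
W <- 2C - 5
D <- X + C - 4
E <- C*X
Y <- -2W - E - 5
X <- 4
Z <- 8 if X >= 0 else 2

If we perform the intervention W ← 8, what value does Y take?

The intervention breaks the incoming arrows to W: W <- 2C - 5 no longer applies, and W = 8.
E = C*X  [with C=-2, X=4]  = -8
Y = -2W - E - 5  [with W=8, E=-8]  = -13

-13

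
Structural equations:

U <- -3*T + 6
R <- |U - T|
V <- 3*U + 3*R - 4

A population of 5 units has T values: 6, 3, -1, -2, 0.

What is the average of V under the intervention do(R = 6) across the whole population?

The intervention sets R=6 in all 5 units regardless of T. Recomputing V per unit gives -22, 5, 41, 50, 32; average 21.2.

21.2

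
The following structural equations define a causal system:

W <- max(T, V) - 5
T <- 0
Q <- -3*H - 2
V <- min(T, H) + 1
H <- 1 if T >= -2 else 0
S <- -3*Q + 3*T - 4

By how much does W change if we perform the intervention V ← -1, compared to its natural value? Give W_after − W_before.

-1

The intervention breaks the incoming arrows to V: V <- min(T, H) + 1 no longer applies, and V = -1.
W = max(T, V) - 5  [with T=0, V=-1]  = -5
Without intervention: H = 1 if T >= -2 else 0  [with T=0]  = 1; V = min(T, H) + 1  [with T=0, H=1]  = 1; W = max(T, V) - 5  [with T=0, V=1]  = -4.
Change = -5 − (-4) = -1.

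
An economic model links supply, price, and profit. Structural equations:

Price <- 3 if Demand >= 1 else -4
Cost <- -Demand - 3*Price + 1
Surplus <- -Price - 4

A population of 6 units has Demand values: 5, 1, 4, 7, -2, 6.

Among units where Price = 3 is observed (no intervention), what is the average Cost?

Observing Price=3 restricts to units where Price's equation naturally yields 3: Demand ∈ {5, 1, 4, 7, 6}. In that subpopulation Cost = -13, -9, -12, -15, -14, mean -12.6.

-12.6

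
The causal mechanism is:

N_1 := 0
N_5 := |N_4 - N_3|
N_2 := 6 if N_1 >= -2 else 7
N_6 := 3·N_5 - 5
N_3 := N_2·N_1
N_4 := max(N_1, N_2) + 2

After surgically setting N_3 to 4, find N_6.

The intervention breaks the incoming arrows to N_3: N_3 := N_2·N_1 no longer applies, and N_3 = 4.
N_2 = 6 if N_1 >= -2 else 7  [with N_1=0]  = 6
N_4 = max(N_1, N_2) + 2  [with N_1=0, N_2=6]  = 8
N_5 = |N_4 - N_3|  [with N_4=8, N_3=4]  = 4
N_6 = 3·N_5 - 5  [with N_5=4]  = 7

7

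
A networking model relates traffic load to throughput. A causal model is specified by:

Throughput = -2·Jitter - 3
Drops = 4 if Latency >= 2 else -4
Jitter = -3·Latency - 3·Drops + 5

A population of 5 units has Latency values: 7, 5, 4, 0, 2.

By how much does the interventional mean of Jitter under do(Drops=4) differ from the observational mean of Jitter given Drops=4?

2.7

Under do(Drops=4), Drops's equation is replaced by Drops=4 for every unit. Per-unit Jitter: -28, -22, -19, -7, -13. Mean = -17.8.
Observing Drops=4 restricts to units where Drops's equation naturally yields 4: Latency ∈ {7, 5, 4, 2}. In that subpopulation Jitter = -28, -22, -19, -13, mean -20.5.
Difference = -17.8 − (-20.5) = 2.7.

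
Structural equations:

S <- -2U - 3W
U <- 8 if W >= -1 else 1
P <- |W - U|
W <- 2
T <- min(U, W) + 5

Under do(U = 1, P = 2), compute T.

Setting U = 1, P = 2 by intervention discards those variables' equations.
T = min(U, W) + 5  [with U=1, W=2]  = 6

6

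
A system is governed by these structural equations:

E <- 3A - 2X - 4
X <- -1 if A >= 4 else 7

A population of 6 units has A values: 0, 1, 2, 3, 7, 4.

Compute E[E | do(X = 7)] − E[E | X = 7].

The intervention sets X=7 in all 6 units regardless of A. Recomputing E per unit gives -18, -15, -12, -9, 3, -6; average -9.5.
Observing X=7 restricts to units where X's equation naturally yields 7: A ∈ {0, 1, 2, 3}. In that subpopulation E = -18, -15, -12, -9, mean -13.5.
Difference = -9.5 − (-13.5) = 4.

4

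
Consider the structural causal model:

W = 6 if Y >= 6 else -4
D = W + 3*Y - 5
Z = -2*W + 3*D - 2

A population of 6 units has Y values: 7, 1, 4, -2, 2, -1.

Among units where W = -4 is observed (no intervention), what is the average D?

Observing W=-4 restricts to units where W's equation naturally yields -4: Y ∈ {1, 4, -2, 2, -1}. In that subpopulation D = -6, 3, -15, -3, -12, mean -6.6.

-6.6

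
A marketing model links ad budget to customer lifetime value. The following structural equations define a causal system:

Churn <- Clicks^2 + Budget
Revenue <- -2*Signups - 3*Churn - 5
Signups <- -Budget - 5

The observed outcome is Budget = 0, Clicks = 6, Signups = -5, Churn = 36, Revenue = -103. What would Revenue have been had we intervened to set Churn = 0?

5

Intervening sets Churn = 0 and removes its equation (Churn <- Clicks^2 + Budget).
Signups = -Budget - 5  [with Budget=0]  = -5
Revenue = -2*Signups - 3*Churn - 5  [with Signups=-5, Churn=0]  = 5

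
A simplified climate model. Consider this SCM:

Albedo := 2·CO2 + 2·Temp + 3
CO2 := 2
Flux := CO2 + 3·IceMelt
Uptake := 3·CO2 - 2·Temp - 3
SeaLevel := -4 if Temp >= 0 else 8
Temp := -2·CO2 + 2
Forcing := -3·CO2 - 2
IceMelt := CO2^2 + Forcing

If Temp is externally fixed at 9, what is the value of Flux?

The intervention breaks the incoming arrows to Temp: Temp := -2·CO2 + 2 no longer applies, and Temp = 9.
Flux is not downstream of the intervention, so its value is determined by the original equations.
Forcing = -3·CO2 - 2  [with CO2=2]  = -8
IceMelt = CO2^2 + Forcing  [with CO2=2, Forcing=-8]  = -4
Flux = CO2 + 3·IceMelt  [with CO2=2, IceMelt=-4]  = -10

-10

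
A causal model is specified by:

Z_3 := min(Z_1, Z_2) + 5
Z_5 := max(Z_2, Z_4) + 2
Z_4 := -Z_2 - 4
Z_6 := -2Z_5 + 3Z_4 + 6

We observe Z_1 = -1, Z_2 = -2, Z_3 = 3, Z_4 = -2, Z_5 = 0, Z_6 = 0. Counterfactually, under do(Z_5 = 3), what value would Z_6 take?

The intervention breaks the incoming arrows to Z_5: Z_5 := max(Z_2, Z_4) + 2 no longer applies, and Z_5 = 3.
Z_4 = -Z_2 - 4  [with Z_2=-2]  = -2
Z_6 = -2Z_5 + 3Z_4 + 6  [with Z_5=3, Z_4=-2]  = -6

-6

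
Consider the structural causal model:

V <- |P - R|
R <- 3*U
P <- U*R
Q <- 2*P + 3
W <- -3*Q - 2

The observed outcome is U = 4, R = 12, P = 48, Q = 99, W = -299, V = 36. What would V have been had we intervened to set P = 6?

The intervention breaks the incoming arrows to P: P <- U*R no longer applies, and P = 6.
R = 3*U  [with U=4]  = 12
V = |P - R|  [with P=6, R=12]  = 6

6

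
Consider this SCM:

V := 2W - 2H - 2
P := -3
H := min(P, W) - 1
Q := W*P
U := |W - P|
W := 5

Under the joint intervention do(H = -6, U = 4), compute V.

Setting H = -6, U = 4 by intervention discards those variables' equations.
V = 2W - 2H - 2  [with W=5, H=-6]  = 20

20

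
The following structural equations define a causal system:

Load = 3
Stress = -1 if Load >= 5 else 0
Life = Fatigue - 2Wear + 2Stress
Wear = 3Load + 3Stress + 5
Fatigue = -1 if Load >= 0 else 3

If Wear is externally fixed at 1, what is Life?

-3

do(Wear=1) replaces the equation Wear = 3Load + 3Stress + 5 with the constant Wear = 1.
Stress = -1 if Load >= 5 else 0  [with Load=3]  = 0
Fatigue = -1 if Load >= 0 else 3  [with Load=3]  = -1
Life = Fatigue - 2Wear + 2Stress  [with Fatigue=-1, Wear=1, Stress=0]  = -3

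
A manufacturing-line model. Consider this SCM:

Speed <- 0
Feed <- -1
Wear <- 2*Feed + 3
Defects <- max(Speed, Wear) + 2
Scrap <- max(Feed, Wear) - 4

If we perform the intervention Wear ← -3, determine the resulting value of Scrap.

do(Wear=-3) replaces the equation Wear <- 2*Feed + 3 with the constant Wear = -3.
Scrap = max(Feed, Wear) - 4  [with Feed=-1, Wear=-3]  = -5

-5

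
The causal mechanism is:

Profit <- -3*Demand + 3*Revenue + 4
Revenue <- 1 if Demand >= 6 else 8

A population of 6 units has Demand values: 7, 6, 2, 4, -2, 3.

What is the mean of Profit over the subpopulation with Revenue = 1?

E[Profit|Revenue=1] averages over only the 2 units with Revenue=1 (Demand = 7, 6): Profit = -14, -11, mean -12.5.

-12.5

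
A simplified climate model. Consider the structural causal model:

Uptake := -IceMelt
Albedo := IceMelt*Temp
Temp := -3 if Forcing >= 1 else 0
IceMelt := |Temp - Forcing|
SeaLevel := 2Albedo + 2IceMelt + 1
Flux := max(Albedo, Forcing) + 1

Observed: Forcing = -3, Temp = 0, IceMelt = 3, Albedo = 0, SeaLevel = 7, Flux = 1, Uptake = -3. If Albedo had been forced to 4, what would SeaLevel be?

Intervening sets Albedo = 4 and removes its equation (Albedo := IceMelt*Temp).
Temp = -3 if Forcing >= 1 else 0  [with Forcing=-3]  = 0
IceMelt = |Temp - Forcing|  [with Temp=0, Forcing=-3]  = 3
SeaLevel = 2Albedo + 2IceMelt + 1  [with Albedo=4, IceMelt=3]  = 15

15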